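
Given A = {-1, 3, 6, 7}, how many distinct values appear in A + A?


A + A = {a + a' : a, a' ∈ A}; |A| = 4.
General bounds: 2|A| - 1 ≤ |A + A| ≤ |A|(|A|+1)/2, i.e. 7 ≤ |A + A| ≤ 10.
Lower bound 2|A|-1 is attained iff A is an arithmetic progression.
Enumerate sums a + a' for a ≤ a' (symmetric, so this suffices):
a = -1: -1+-1=-2, -1+3=2, -1+6=5, -1+7=6
a = 3: 3+3=6, 3+6=9, 3+7=10
a = 6: 6+6=12, 6+7=13
a = 7: 7+7=14
Distinct sums: {-2, 2, 5, 6, 9, 10, 12, 13, 14}
|A + A| = 9

|A + A| = 9


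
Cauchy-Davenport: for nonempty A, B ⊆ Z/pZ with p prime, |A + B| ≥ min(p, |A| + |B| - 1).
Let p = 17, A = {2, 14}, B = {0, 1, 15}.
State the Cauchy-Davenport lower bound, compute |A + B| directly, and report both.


Cauchy-Davenport: |A + B| ≥ min(p, |A| + |B| - 1) for A, B nonempty in Z/pZ.
|A| = 2, |B| = 3, p = 17.
CD lower bound = min(17, 2 + 3 - 1) = min(17, 4) = 4.
Compute A + B mod 17 directly:
a = 2: 2+0=2, 2+1=3, 2+15=0
a = 14: 14+0=14, 14+1=15, 14+15=12
A + B = {0, 2, 3, 12, 14, 15}, so |A + B| = 6.
Verify: 6 ≥ 4? Yes ✓.

CD lower bound = 4, actual |A + B| = 6.


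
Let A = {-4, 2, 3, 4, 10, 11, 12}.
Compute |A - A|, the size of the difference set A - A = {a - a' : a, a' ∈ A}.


A - A = {a - a' : a, a' ∈ A}; |A| = 7.
Bounds: 2|A|-1 ≤ |A - A| ≤ |A|² - |A| + 1, i.e. 13 ≤ |A - A| ≤ 43.
Note: 0 ∈ A - A always (from a - a). The set is symmetric: if d ∈ A - A then -d ∈ A - A.
Enumerate nonzero differences d = a - a' with a > a' (then include -d):
Positive differences: {1, 2, 6, 7, 8, 9, 10, 14, 15, 16}
Full difference set: {0} ∪ (positive diffs) ∪ (negative diffs).
|A - A| = 1 + 2·10 = 21 (matches direct enumeration: 21).

|A - A| = 21


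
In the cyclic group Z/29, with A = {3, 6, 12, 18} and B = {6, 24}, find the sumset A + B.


Work in Z/29Z: reduce every sum a + b modulo 29.
Enumerate all 8 pairs:
a = 3: 3+6=9, 3+24=27
a = 6: 6+6=12, 6+24=1
a = 12: 12+6=18, 12+24=7
a = 18: 18+6=24, 18+24=13
Distinct residues collected: {1, 7, 9, 12, 13, 18, 24, 27}
|A + B| = 8 (out of 29 total residues).

A + B = {1, 7, 9, 12, 13, 18, 24, 27}


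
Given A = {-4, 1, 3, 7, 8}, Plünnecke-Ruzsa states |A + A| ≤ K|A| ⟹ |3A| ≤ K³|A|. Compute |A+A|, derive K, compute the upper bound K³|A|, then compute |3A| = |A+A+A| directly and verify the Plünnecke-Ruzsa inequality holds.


|A| = 5.
Step 1: Compute A + A by enumerating all 25 pairs.
A + A = {-8, -3, -1, 2, 3, 4, 6, 8, 9, 10, 11, 14, 15, 16}, so |A + A| = 14.
Step 2: Doubling constant K = |A + A|/|A| = 14/5 = 14/5 ≈ 2.8000.
Step 3: Plünnecke-Ruzsa gives |3A| ≤ K³·|A| = (2.8000)³ · 5 ≈ 109.7600.
Step 4: Compute 3A = A + A + A directly by enumerating all triples (a,b,c) ∈ A³; |3A| = 27.
Step 5: Check 27 ≤ 109.7600? Yes ✓.

K = 14/5, Plünnecke-Ruzsa bound K³|A| ≈ 109.7600, |3A| = 27, inequality holds.


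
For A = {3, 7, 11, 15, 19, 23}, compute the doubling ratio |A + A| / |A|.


|A| = 6.
Compute A + A by enumerating all 36 pairs.
A + A = {6, 10, 14, 18, 22, 26, 30, 34, 38, 42, 46}, so |A + A| = 11.
K = |A + A| / |A| = 11/6 (already in lowest terms) ≈ 1.8333.
Reference: AP of size 6 gives K = 11/6 ≈ 1.8333; a fully generic set of size 6 gives K ≈ 3.5000.

|A| = 6, |A + A| = 11, K = 11/6.


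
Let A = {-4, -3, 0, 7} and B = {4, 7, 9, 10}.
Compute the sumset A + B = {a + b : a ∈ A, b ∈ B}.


A + B = {a + b : a ∈ A, b ∈ B}.
Enumerate all |A|·|B| = 4·4 = 16 pairs (a, b) and collect distinct sums.
a = -4: -4+4=0, -4+7=3, -4+9=5, -4+10=6
a = -3: -3+4=1, -3+7=4, -3+9=6, -3+10=7
a = 0: 0+4=4, 0+7=7, 0+9=9, 0+10=10
a = 7: 7+4=11, 7+7=14, 7+9=16, 7+10=17
Collecting distinct sums: A + B = {0, 1, 3, 4, 5, 6, 7, 9, 10, 11, 14, 16, 17}
|A + B| = 13

A + B = {0, 1, 3, 4, 5, 6, 7, 9, 10, 11, 14, 16, 17}


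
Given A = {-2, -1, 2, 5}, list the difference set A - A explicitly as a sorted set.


A - A = {a - a' : a, a' ∈ A}.
Compute a - a' for each ordered pair (a, a'):
a = -2: -2--2=0, -2--1=-1, -2-2=-4, -2-5=-7
a = -1: -1--2=1, -1--1=0, -1-2=-3, -1-5=-6
a = 2: 2--2=4, 2--1=3, 2-2=0, 2-5=-3
a = 5: 5--2=7, 5--1=6, 5-2=3, 5-5=0
Collecting distinct values (and noting 0 appears from a-a):
A - A = {-7, -6, -4, -3, -1, 0, 1, 3, 4, 6, 7}
|A - A| = 11

A - A = {-7, -6, -4, -3, -1, 0, 1, 3, 4, 6, 7}


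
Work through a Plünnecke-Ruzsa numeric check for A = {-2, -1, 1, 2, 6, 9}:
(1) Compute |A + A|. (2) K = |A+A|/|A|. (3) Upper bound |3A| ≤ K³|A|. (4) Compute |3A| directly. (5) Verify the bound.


|A| = 6.
Step 1: Compute A + A by enumerating all 36 pairs.
A + A = {-4, -3, -2, -1, 0, 1, 2, 3, 4, 5, 7, 8, 10, 11, 12, 15, 18}, so |A + A| = 17.
Step 2: Doubling constant K = |A + A|/|A| = 17/6 = 17/6 ≈ 2.8333.
Step 3: Plünnecke-Ruzsa gives |3A| ≤ K³·|A| = (2.8333)³ · 6 ≈ 136.4722.
Step 4: Compute 3A = A + A + A directly by enumerating all triples (a,b,c) ∈ A³; |3A| = 29.
Step 5: Check 29 ≤ 136.4722? Yes ✓.

K = 17/6, Plünnecke-Ruzsa bound K³|A| ≈ 136.4722, |3A| = 29, inequality holds.


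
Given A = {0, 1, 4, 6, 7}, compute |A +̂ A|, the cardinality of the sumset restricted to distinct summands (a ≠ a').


Restricted sumset: A +̂ A = {a + a' : a ∈ A, a' ∈ A, a ≠ a'}.
Equivalently, take A + A and drop any sum 2a that is achievable ONLY as a + a for a ∈ A (i.e. sums representable only with equal summands).
Enumerate pairs (a, a') with a < a' (symmetric, so each unordered pair gives one sum; this covers all a ≠ a'):
  0 + 1 = 1
  0 + 4 = 4
  0 + 6 = 6
  0 + 7 = 7
  1 + 4 = 5
  1 + 6 = 7
  1 + 7 = 8
  4 + 6 = 10
  4 + 7 = 11
  6 + 7 = 13
Collected distinct sums: {1, 4, 5, 6, 7, 8, 10, 11, 13}
|A +̂ A| = 9
(Reference bound: |A +̂ A| ≥ 2|A| - 3 for |A| ≥ 2, with |A| = 5 giving ≥ 7.)

|A +̂ A| = 9


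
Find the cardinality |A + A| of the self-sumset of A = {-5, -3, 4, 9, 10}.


A + A = {a + a' : a, a' ∈ A}; |A| = 5.
General bounds: 2|A| - 1 ≤ |A + A| ≤ |A|(|A|+1)/2, i.e. 9 ≤ |A + A| ≤ 15.
Lower bound 2|A|-1 is attained iff A is an arithmetic progression.
Enumerate sums a + a' for a ≤ a' (symmetric, so this suffices):
a = -5: -5+-5=-10, -5+-3=-8, -5+4=-1, -5+9=4, -5+10=5
a = -3: -3+-3=-6, -3+4=1, -3+9=6, -3+10=7
a = 4: 4+4=8, 4+9=13, 4+10=14
a = 9: 9+9=18, 9+10=19
a = 10: 10+10=20
Distinct sums: {-10, -8, -6, -1, 1, 4, 5, 6, 7, 8, 13, 14, 18, 19, 20}
|A + A| = 15

|A + A| = 15


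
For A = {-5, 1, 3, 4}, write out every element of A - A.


A - A = {a - a' : a, a' ∈ A}.
Compute a - a' for each ordered pair (a, a'):
a = -5: -5--5=0, -5-1=-6, -5-3=-8, -5-4=-9
a = 1: 1--5=6, 1-1=0, 1-3=-2, 1-4=-3
a = 3: 3--5=8, 3-1=2, 3-3=0, 3-4=-1
a = 4: 4--5=9, 4-1=3, 4-3=1, 4-4=0
Collecting distinct values (and noting 0 appears from a-a):
A - A = {-9, -8, -6, -3, -2, -1, 0, 1, 2, 3, 6, 8, 9}
|A - A| = 13

A - A = {-9, -8, -6, -3, -2, -1, 0, 1, 2, 3, 6, 8, 9}


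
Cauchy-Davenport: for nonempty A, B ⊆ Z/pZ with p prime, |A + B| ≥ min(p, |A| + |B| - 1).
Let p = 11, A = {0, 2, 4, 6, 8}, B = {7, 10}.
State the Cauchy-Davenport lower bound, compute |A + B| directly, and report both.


Cauchy-Davenport: |A + B| ≥ min(p, |A| + |B| - 1) for A, B nonempty in Z/pZ.
|A| = 5, |B| = 2, p = 11.
CD lower bound = min(11, 5 + 2 - 1) = min(11, 6) = 6.
Compute A + B mod 11 directly:
a = 0: 0+7=7, 0+10=10
a = 2: 2+7=9, 2+10=1
a = 4: 4+7=0, 4+10=3
a = 6: 6+7=2, 6+10=5
a = 8: 8+7=4, 8+10=7
A + B = {0, 1, 2, 3, 4, 5, 7, 9, 10}, so |A + B| = 9.
Verify: 9 ≥ 6? Yes ✓.

CD lower bound = 6, actual |A + B| = 9.


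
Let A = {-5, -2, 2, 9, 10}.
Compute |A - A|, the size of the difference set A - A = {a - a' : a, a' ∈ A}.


A - A = {a - a' : a, a' ∈ A}; |A| = 5.
Bounds: 2|A|-1 ≤ |A - A| ≤ |A|² - |A| + 1, i.e. 9 ≤ |A - A| ≤ 21.
Note: 0 ∈ A - A always (from a - a). The set is symmetric: if d ∈ A - A then -d ∈ A - A.
Enumerate nonzero differences d = a - a' with a > a' (then include -d):
Positive differences: {1, 3, 4, 7, 8, 11, 12, 14, 15}
Full difference set: {0} ∪ (positive diffs) ∪ (negative diffs).
|A - A| = 1 + 2·9 = 19 (matches direct enumeration: 19).

|A - A| = 19


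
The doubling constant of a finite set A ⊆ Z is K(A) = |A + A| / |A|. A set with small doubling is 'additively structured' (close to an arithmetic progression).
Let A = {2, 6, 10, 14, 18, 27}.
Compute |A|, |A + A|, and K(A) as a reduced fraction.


|A| = 6.
Compute A + A by enumerating all 36 pairs.
A + A = {4, 8, 12, 16, 20, 24, 28, 29, 32, 33, 36, 37, 41, 45, 54}, so |A + A| = 15.
K = |A + A| / |A| = 15/6 = 5/2 ≈ 2.5000.
Reference: AP of size 6 gives K = 11/6 ≈ 1.8333; a fully generic set of size 6 gives K ≈ 3.5000.

|A| = 6, |A + A| = 15, K = 15/6 = 5/2.


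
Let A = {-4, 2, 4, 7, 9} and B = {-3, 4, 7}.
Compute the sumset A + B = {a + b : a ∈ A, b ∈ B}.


A + B = {a + b : a ∈ A, b ∈ B}.
Enumerate all |A|·|B| = 5·3 = 15 pairs (a, b) and collect distinct sums.
a = -4: -4+-3=-7, -4+4=0, -4+7=3
a = 2: 2+-3=-1, 2+4=6, 2+7=9
a = 4: 4+-3=1, 4+4=8, 4+7=11
a = 7: 7+-3=4, 7+4=11, 7+7=14
a = 9: 9+-3=6, 9+4=13, 9+7=16
Collecting distinct sums: A + B = {-7, -1, 0, 1, 3, 4, 6, 8, 9, 11, 13, 14, 16}
|A + B| = 13

A + B = {-7, -1, 0, 1, 3, 4, 6, 8, 9, 11, 13, 14, 16}


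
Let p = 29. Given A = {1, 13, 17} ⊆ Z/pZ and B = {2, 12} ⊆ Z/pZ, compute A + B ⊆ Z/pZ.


Work in Z/29Z: reduce every sum a + b modulo 29.
Enumerate all 6 pairs:
a = 1: 1+2=3, 1+12=13
a = 13: 13+2=15, 13+12=25
a = 17: 17+2=19, 17+12=0
Distinct residues collected: {0, 3, 13, 15, 19, 25}
|A + B| = 6 (out of 29 total residues).

A + B = {0, 3, 13, 15, 19, 25}


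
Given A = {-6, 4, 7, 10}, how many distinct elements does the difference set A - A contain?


A - A = {a - a' : a, a' ∈ A}; |A| = 4.
Bounds: 2|A|-1 ≤ |A - A| ≤ |A|² - |A| + 1, i.e. 7 ≤ |A - A| ≤ 13.
Note: 0 ∈ A - A always (from a - a). The set is symmetric: if d ∈ A - A then -d ∈ A - A.
Enumerate nonzero differences d = a - a' with a > a' (then include -d):
Positive differences: {3, 6, 10, 13, 16}
Full difference set: {0} ∪ (positive diffs) ∪ (negative diffs).
|A - A| = 1 + 2·5 = 11 (matches direct enumeration: 11).

|A - A| = 11


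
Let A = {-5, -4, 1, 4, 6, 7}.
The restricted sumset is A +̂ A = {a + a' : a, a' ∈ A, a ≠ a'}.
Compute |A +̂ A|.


Restricted sumset: A +̂ A = {a + a' : a ∈ A, a' ∈ A, a ≠ a'}.
Equivalently, take A + A and drop any sum 2a that is achievable ONLY as a + a for a ∈ A (i.e. sums representable only with equal summands).
Enumerate pairs (a, a') with a < a' (symmetric, so each unordered pair gives one sum; this covers all a ≠ a'):
  -5 + -4 = -9
  -5 + 1 = -4
  -5 + 4 = -1
  -5 + 6 = 1
  -5 + 7 = 2
  -4 + 1 = -3
  -4 + 4 = 0
  -4 + 6 = 2
  -4 + 7 = 3
  1 + 4 = 5
  1 + 6 = 7
  1 + 7 = 8
  4 + 6 = 10
  4 + 7 = 11
  6 + 7 = 13
Collected distinct sums: {-9, -4, -3, -1, 0, 1, 2, 3, 5, 7, 8, 10, 11, 13}
|A +̂ A| = 14
(Reference bound: |A +̂ A| ≥ 2|A| - 3 for |A| ≥ 2, with |A| = 6 giving ≥ 9.)

|A +̂ A| = 14


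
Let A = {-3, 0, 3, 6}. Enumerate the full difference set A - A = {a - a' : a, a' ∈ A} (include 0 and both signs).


A - A = {a - a' : a, a' ∈ A}.
Compute a - a' for each ordered pair (a, a'):
a = -3: -3--3=0, -3-0=-3, -3-3=-6, -3-6=-9
a = 0: 0--3=3, 0-0=0, 0-3=-3, 0-6=-6
a = 3: 3--3=6, 3-0=3, 3-3=0, 3-6=-3
a = 6: 6--3=9, 6-0=6, 6-3=3, 6-6=0
Collecting distinct values (and noting 0 appears from a-a):
A - A = {-9, -6, -3, 0, 3, 6, 9}
|A - A| = 7

A - A = {-9, -6, -3, 0, 3, 6, 9}


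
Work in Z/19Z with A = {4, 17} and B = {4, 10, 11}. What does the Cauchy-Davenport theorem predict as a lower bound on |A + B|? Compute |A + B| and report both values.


Cauchy-Davenport: |A + B| ≥ min(p, |A| + |B| - 1) for A, B nonempty in Z/pZ.
|A| = 2, |B| = 3, p = 19.
CD lower bound = min(19, 2 + 3 - 1) = min(19, 4) = 4.
Compute A + B mod 19 directly:
a = 4: 4+4=8, 4+10=14, 4+11=15
a = 17: 17+4=2, 17+10=8, 17+11=9
A + B = {2, 8, 9, 14, 15}, so |A + B| = 5.
Verify: 5 ≥ 4? Yes ✓.

CD lower bound = 4, actual |A + B| = 5.


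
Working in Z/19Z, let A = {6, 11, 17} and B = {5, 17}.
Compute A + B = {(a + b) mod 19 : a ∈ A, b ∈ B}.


Work in Z/19Z: reduce every sum a + b modulo 19.
Enumerate all 6 pairs:
a = 6: 6+5=11, 6+17=4
a = 11: 11+5=16, 11+17=9
a = 17: 17+5=3, 17+17=15
Distinct residues collected: {3, 4, 9, 11, 15, 16}
|A + B| = 6 (out of 19 total residues).

A + B = {3, 4, 9, 11, 15, 16}


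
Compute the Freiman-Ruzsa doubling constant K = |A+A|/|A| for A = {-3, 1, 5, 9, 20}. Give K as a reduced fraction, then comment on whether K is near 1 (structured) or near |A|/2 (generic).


|A| = 5.
Compute A + A by enumerating all 25 pairs.
A + A = {-6, -2, 2, 6, 10, 14, 17, 18, 21, 25, 29, 40}, so |A + A| = 12.
K = |A + A| / |A| = 12/5 (already in lowest terms) ≈ 2.4000.
Reference: AP of size 5 gives K = 9/5 ≈ 1.8000; a fully generic set of size 5 gives K ≈ 3.0000.

|A| = 5, |A + A| = 12, K = 12/5.


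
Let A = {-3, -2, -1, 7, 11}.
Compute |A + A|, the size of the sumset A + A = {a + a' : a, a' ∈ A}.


A + A = {a + a' : a, a' ∈ A}; |A| = 5.
General bounds: 2|A| - 1 ≤ |A + A| ≤ |A|(|A|+1)/2, i.e. 9 ≤ |A + A| ≤ 15.
Lower bound 2|A|-1 is attained iff A is an arithmetic progression.
Enumerate sums a + a' for a ≤ a' (symmetric, so this suffices):
a = -3: -3+-3=-6, -3+-2=-5, -3+-1=-4, -3+7=4, -3+11=8
a = -2: -2+-2=-4, -2+-1=-3, -2+7=5, -2+11=9
a = -1: -1+-1=-2, -1+7=6, -1+11=10
a = 7: 7+7=14, 7+11=18
a = 11: 11+11=22
Distinct sums: {-6, -5, -4, -3, -2, 4, 5, 6, 8, 9, 10, 14, 18, 22}
|A + A| = 14

|A + A| = 14


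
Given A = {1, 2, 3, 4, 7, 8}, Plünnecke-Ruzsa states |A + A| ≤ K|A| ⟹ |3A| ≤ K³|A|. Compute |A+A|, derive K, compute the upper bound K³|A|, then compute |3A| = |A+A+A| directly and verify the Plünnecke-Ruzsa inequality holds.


|A| = 6.
Step 1: Compute A + A by enumerating all 36 pairs.
A + A = {2, 3, 4, 5, 6, 7, 8, 9, 10, 11, 12, 14, 15, 16}, so |A + A| = 14.
Step 2: Doubling constant K = |A + A|/|A| = 14/6 = 14/6 ≈ 2.3333.
Step 3: Plünnecke-Ruzsa gives |3A| ≤ K³·|A| = (2.3333)³ · 6 ≈ 76.2222.
Step 4: Compute 3A = A + A + A directly by enumerating all triples (a,b,c) ∈ A³; |3A| = 22.
Step 5: Check 22 ≤ 76.2222? Yes ✓.

K = 14/6, Plünnecke-Ruzsa bound K³|A| ≈ 76.2222, |3A| = 22, inequality holds.


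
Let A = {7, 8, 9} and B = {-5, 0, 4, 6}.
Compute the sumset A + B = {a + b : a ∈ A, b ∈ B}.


A + B = {a + b : a ∈ A, b ∈ B}.
Enumerate all |A|·|B| = 3·4 = 12 pairs (a, b) and collect distinct sums.
a = 7: 7+-5=2, 7+0=7, 7+4=11, 7+6=13
a = 8: 8+-5=3, 8+0=8, 8+4=12, 8+6=14
a = 9: 9+-5=4, 9+0=9, 9+4=13, 9+6=15
Collecting distinct sums: A + B = {2, 3, 4, 7, 8, 9, 11, 12, 13, 14, 15}
|A + B| = 11

A + B = {2, 3, 4, 7, 8, 9, 11, 12, 13, 14, 15}


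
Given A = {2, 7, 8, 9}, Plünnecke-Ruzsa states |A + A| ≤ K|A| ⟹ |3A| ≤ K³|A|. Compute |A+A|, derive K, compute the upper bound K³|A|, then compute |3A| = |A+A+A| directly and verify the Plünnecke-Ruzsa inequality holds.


|A| = 4.
Step 1: Compute A + A by enumerating all 16 pairs.
A + A = {4, 9, 10, 11, 14, 15, 16, 17, 18}, so |A + A| = 9.
Step 2: Doubling constant K = |A + A|/|A| = 9/4 = 9/4 ≈ 2.2500.
Step 3: Plünnecke-Ruzsa gives |3A| ≤ K³·|A| = (2.2500)³ · 4 ≈ 45.5625.
Step 4: Compute 3A = A + A + A directly by enumerating all triples (a,b,c) ∈ A³; |3A| = 16.
Step 5: Check 16 ≤ 45.5625? Yes ✓.

K = 9/4, Plünnecke-Ruzsa bound K³|A| ≈ 45.5625, |3A| = 16, inequality holds.


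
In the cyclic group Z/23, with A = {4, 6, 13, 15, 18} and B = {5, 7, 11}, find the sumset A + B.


Work in Z/23Z: reduce every sum a + b modulo 23.
Enumerate all 15 pairs:
a = 4: 4+5=9, 4+7=11, 4+11=15
a = 6: 6+5=11, 6+7=13, 6+11=17
a = 13: 13+5=18, 13+7=20, 13+11=1
a = 15: 15+5=20, 15+7=22, 15+11=3
a = 18: 18+5=0, 18+7=2, 18+11=6
Distinct residues collected: {0, 1, 2, 3, 6, 9, 11, 13, 15, 17, 18, 20, 22}
|A + B| = 13 (out of 23 total residues).

A + B = {0, 1, 2, 3, 6, 9, 11, 13, 15, 17, 18, 20, 22}


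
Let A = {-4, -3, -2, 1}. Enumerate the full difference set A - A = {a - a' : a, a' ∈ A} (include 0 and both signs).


A - A = {a - a' : a, a' ∈ A}.
Compute a - a' for each ordered pair (a, a'):
a = -4: -4--4=0, -4--3=-1, -4--2=-2, -4-1=-5
a = -3: -3--4=1, -3--3=0, -3--2=-1, -3-1=-4
a = -2: -2--4=2, -2--3=1, -2--2=0, -2-1=-3
a = 1: 1--4=5, 1--3=4, 1--2=3, 1-1=0
Collecting distinct values (and noting 0 appears from a-a):
A - A = {-5, -4, -3, -2, -1, 0, 1, 2, 3, 4, 5}
|A - A| = 11

A - A = {-5, -4, -3, -2, -1, 0, 1, 2, 3, 4, 5}


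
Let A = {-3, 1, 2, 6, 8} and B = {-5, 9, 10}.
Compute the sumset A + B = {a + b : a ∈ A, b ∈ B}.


A + B = {a + b : a ∈ A, b ∈ B}.
Enumerate all |A|·|B| = 5·3 = 15 pairs (a, b) and collect distinct sums.
a = -3: -3+-5=-8, -3+9=6, -3+10=7
a = 1: 1+-5=-4, 1+9=10, 1+10=11
a = 2: 2+-5=-3, 2+9=11, 2+10=12
a = 6: 6+-5=1, 6+9=15, 6+10=16
a = 8: 8+-5=3, 8+9=17, 8+10=18
Collecting distinct sums: A + B = {-8, -4, -3, 1, 3, 6, 7, 10, 11, 12, 15, 16, 17, 18}
|A + B| = 14

A + B = {-8, -4, -3, 1, 3, 6, 7, 10, 11, 12, 15, 16, 17, 18}


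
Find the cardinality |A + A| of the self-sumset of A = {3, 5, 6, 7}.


A + A = {a + a' : a, a' ∈ A}; |A| = 4.
General bounds: 2|A| - 1 ≤ |A + A| ≤ |A|(|A|+1)/2, i.e. 7 ≤ |A + A| ≤ 10.
Lower bound 2|A|-1 is attained iff A is an arithmetic progression.
Enumerate sums a + a' for a ≤ a' (symmetric, so this suffices):
a = 3: 3+3=6, 3+5=8, 3+6=9, 3+7=10
a = 5: 5+5=10, 5+6=11, 5+7=12
a = 6: 6+6=12, 6+7=13
a = 7: 7+7=14
Distinct sums: {6, 8, 9, 10, 11, 12, 13, 14}
|A + A| = 8

|A + A| = 8


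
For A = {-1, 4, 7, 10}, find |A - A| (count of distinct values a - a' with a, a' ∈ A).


A - A = {a - a' : a, a' ∈ A}; |A| = 4.
Bounds: 2|A|-1 ≤ |A - A| ≤ |A|² - |A| + 1, i.e. 7 ≤ |A - A| ≤ 13.
Note: 0 ∈ A - A always (from a - a). The set is symmetric: if d ∈ A - A then -d ∈ A - A.
Enumerate nonzero differences d = a - a' with a > a' (then include -d):
Positive differences: {3, 5, 6, 8, 11}
Full difference set: {0} ∪ (positive diffs) ∪ (negative diffs).
|A - A| = 1 + 2·5 = 11 (matches direct enumeration: 11).

|A - A| = 11


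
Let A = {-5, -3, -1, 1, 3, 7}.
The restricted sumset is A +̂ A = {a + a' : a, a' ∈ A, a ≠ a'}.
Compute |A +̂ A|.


Restricted sumset: A +̂ A = {a + a' : a ∈ A, a' ∈ A, a ≠ a'}.
Equivalently, take A + A and drop any sum 2a that is achievable ONLY as a + a for a ∈ A (i.e. sums representable only with equal summands).
Enumerate pairs (a, a') with a < a' (symmetric, so each unordered pair gives one sum; this covers all a ≠ a'):
  -5 + -3 = -8
  -5 + -1 = -6
  -5 + 1 = -4
  -5 + 3 = -2
  -5 + 7 = 2
  -3 + -1 = -4
  -3 + 1 = -2
  -3 + 3 = 0
  -3 + 7 = 4
  -1 + 1 = 0
  -1 + 3 = 2
  -1 + 7 = 6
  1 + 3 = 4
  1 + 7 = 8
  3 + 7 = 10
Collected distinct sums: {-8, -6, -4, -2, 0, 2, 4, 6, 8, 10}
|A +̂ A| = 10
(Reference bound: |A +̂ A| ≥ 2|A| - 3 for |A| ≥ 2, with |A| = 6 giving ≥ 9.)

|A +̂ A| = 10


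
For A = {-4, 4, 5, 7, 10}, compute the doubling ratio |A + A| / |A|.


|A| = 5.
Compute A + A by enumerating all 25 pairs.
A + A = {-8, 0, 1, 3, 6, 8, 9, 10, 11, 12, 14, 15, 17, 20}, so |A + A| = 14.
K = |A + A| / |A| = 14/5 (already in lowest terms) ≈ 2.8000.
Reference: AP of size 5 gives K = 9/5 ≈ 1.8000; a fully generic set of size 5 gives K ≈ 3.0000.

|A| = 5, |A + A| = 14, K = 14/5.


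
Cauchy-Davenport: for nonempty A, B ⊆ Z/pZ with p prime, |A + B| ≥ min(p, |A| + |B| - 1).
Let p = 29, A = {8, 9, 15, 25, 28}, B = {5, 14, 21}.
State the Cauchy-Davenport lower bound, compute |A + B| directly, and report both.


Cauchy-Davenport: |A + B| ≥ min(p, |A| + |B| - 1) for A, B nonempty in Z/pZ.
|A| = 5, |B| = 3, p = 29.
CD lower bound = min(29, 5 + 3 - 1) = min(29, 7) = 7.
Compute A + B mod 29 directly:
a = 8: 8+5=13, 8+14=22, 8+21=0
a = 9: 9+5=14, 9+14=23, 9+21=1
a = 15: 15+5=20, 15+14=0, 15+21=7
a = 25: 25+5=1, 25+14=10, 25+21=17
a = 28: 28+5=4, 28+14=13, 28+21=20
A + B = {0, 1, 4, 7, 10, 13, 14, 17, 20, 22, 23}, so |A + B| = 11.
Verify: 11 ≥ 7? Yes ✓.

CD lower bound = 7, actual |A + B| = 11.


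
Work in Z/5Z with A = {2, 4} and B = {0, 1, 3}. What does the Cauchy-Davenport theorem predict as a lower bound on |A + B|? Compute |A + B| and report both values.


Cauchy-Davenport: |A + B| ≥ min(p, |A| + |B| - 1) for A, B nonempty in Z/pZ.
|A| = 2, |B| = 3, p = 5.
CD lower bound = min(5, 2 + 3 - 1) = min(5, 4) = 4.
Compute A + B mod 5 directly:
a = 2: 2+0=2, 2+1=3, 2+3=0
a = 4: 4+0=4, 4+1=0, 4+3=2
A + B = {0, 2, 3, 4}, so |A + B| = 4.
Verify: 4 ≥ 4? Yes ✓.

CD lower bound = 4, actual |A + B| = 4.


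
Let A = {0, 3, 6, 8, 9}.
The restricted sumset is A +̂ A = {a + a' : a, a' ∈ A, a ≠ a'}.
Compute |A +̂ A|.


Restricted sumset: A +̂ A = {a + a' : a ∈ A, a' ∈ A, a ≠ a'}.
Equivalently, take A + A and drop any sum 2a that is achievable ONLY as a + a for a ∈ A (i.e. sums representable only with equal summands).
Enumerate pairs (a, a') with a < a' (symmetric, so each unordered pair gives one sum; this covers all a ≠ a'):
  0 + 3 = 3
  0 + 6 = 6
  0 + 8 = 8
  0 + 9 = 9
  3 + 6 = 9
  3 + 8 = 11
  3 + 9 = 12
  6 + 8 = 14
  6 + 9 = 15
  8 + 9 = 17
Collected distinct sums: {3, 6, 8, 9, 11, 12, 14, 15, 17}
|A +̂ A| = 9
(Reference bound: |A +̂ A| ≥ 2|A| - 3 for |A| ≥ 2, with |A| = 5 giving ≥ 7.)

|A +̂ A| = 9


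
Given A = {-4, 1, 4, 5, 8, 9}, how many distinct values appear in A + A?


A + A = {a + a' : a, a' ∈ A}; |A| = 6.
General bounds: 2|A| - 1 ≤ |A + A| ≤ |A|(|A|+1)/2, i.e. 11 ≤ |A + A| ≤ 21.
Lower bound 2|A|-1 is attained iff A is an arithmetic progression.
Enumerate sums a + a' for a ≤ a' (symmetric, so this suffices):
a = -4: -4+-4=-8, -4+1=-3, -4+4=0, -4+5=1, -4+8=4, -4+9=5
a = 1: 1+1=2, 1+4=5, 1+5=6, 1+8=9, 1+9=10
a = 4: 4+4=8, 4+5=9, 4+8=12, 4+9=13
a = 5: 5+5=10, 5+8=13, 5+9=14
a = 8: 8+8=16, 8+9=17
a = 9: 9+9=18
Distinct sums: {-8, -3, 0, 1, 2, 4, 5, 6, 8, 9, 10, 12, 13, 14, 16, 17, 18}
|A + A| = 17

|A + A| = 17


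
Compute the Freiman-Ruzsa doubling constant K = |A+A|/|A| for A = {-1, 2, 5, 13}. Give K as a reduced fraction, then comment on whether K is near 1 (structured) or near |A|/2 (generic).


|A| = 4.
Compute A + A by enumerating all 16 pairs.
A + A = {-2, 1, 4, 7, 10, 12, 15, 18, 26}, so |A + A| = 9.
K = |A + A| / |A| = 9/4 (already in lowest terms) ≈ 2.2500.
Reference: AP of size 4 gives K = 7/4 ≈ 1.7500; a fully generic set of size 4 gives K ≈ 2.5000.

|A| = 4, |A + A| = 9, K = 9/4.


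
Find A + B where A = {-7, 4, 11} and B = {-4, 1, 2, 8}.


A + B = {a + b : a ∈ A, b ∈ B}.
Enumerate all |A|·|B| = 3·4 = 12 pairs (a, b) and collect distinct sums.
a = -7: -7+-4=-11, -7+1=-6, -7+2=-5, -7+8=1
a = 4: 4+-4=0, 4+1=5, 4+2=6, 4+8=12
a = 11: 11+-4=7, 11+1=12, 11+2=13, 11+8=19
Collecting distinct sums: A + B = {-11, -6, -5, 0, 1, 5, 6, 7, 12, 13, 19}
|A + B| = 11

A + B = {-11, -6, -5, 0, 1, 5, 6, 7, 12, 13, 19}


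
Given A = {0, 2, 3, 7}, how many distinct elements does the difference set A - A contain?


A - A = {a - a' : a, a' ∈ A}; |A| = 4.
Bounds: 2|A|-1 ≤ |A - A| ≤ |A|² - |A| + 1, i.e. 7 ≤ |A - A| ≤ 13.
Note: 0 ∈ A - A always (from a - a). The set is symmetric: if d ∈ A - A then -d ∈ A - A.
Enumerate nonzero differences d = a - a' with a > a' (then include -d):
Positive differences: {1, 2, 3, 4, 5, 7}
Full difference set: {0} ∪ (positive diffs) ∪ (negative diffs).
|A - A| = 1 + 2·6 = 13 (matches direct enumeration: 13).

|A - A| = 13


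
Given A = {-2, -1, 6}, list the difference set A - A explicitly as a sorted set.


A - A = {a - a' : a, a' ∈ A}.
Compute a - a' for each ordered pair (a, a'):
a = -2: -2--2=0, -2--1=-1, -2-6=-8
a = -1: -1--2=1, -1--1=0, -1-6=-7
a = 6: 6--2=8, 6--1=7, 6-6=0
Collecting distinct values (and noting 0 appears from a-a):
A - A = {-8, -7, -1, 0, 1, 7, 8}
|A - A| = 7

A - A = {-8, -7, -1, 0, 1, 7, 8}


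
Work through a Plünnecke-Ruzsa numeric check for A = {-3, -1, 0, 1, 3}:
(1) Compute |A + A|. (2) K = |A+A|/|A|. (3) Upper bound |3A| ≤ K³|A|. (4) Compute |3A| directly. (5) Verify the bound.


|A| = 5.
Step 1: Compute A + A by enumerating all 25 pairs.
A + A = {-6, -4, -3, -2, -1, 0, 1, 2, 3, 4, 6}, so |A + A| = 11.
Step 2: Doubling constant K = |A + A|/|A| = 11/5 = 11/5 ≈ 2.2000.
Step 3: Plünnecke-Ruzsa gives |3A| ≤ K³·|A| = (2.2000)³ · 5 ≈ 53.2400.
Step 4: Compute 3A = A + A + A directly by enumerating all triples (a,b,c) ∈ A³; |3A| = 17.
Step 5: Check 17 ≤ 53.2400? Yes ✓.

K = 11/5, Plünnecke-Ruzsa bound K³|A| ≈ 53.2400, |3A| = 17, inequality holds.


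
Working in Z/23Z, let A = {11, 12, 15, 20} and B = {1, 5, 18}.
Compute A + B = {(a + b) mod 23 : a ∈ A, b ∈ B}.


Work in Z/23Z: reduce every sum a + b modulo 23.
Enumerate all 12 pairs:
a = 11: 11+1=12, 11+5=16, 11+18=6
a = 12: 12+1=13, 12+5=17, 12+18=7
a = 15: 15+1=16, 15+5=20, 15+18=10
a = 20: 20+1=21, 20+5=2, 20+18=15
Distinct residues collected: {2, 6, 7, 10, 12, 13, 15, 16, 17, 20, 21}
|A + B| = 11 (out of 23 total residues).

A + B = {2, 6, 7, 10, 12, 13, 15, 16, 17, 20, 21}


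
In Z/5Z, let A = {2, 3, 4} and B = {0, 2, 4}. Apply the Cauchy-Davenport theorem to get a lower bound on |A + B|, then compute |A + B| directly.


Cauchy-Davenport: |A + B| ≥ min(p, |A| + |B| - 1) for A, B nonempty in Z/pZ.
|A| = 3, |B| = 3, p = 5.
CD lower bound = min(5, 3 + 3 - 1) = min(5, 5) = 5.
Compute A + B mod 5 directly:
a = 2: 2+0=2, 2+2=4, 2+4=1
a = 3: 3+0=3, 3+2=0, 3+4=2
a = 4: 4+0=4, 4+2=1, 4+4=3
A + B = {0, 1, 2, 3, 4}, so |A + B| = 5.
Verify: 5 ≥ 5? Yes ✓.

CD lower bound = 5, actual |A + B| = 5.


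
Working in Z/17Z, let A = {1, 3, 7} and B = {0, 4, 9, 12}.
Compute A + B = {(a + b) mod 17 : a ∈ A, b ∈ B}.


Work in Z/17Z: reduce every sum a + b modulo 17.
Enumerate all 12 pairs:
a = 1: 1+0=1, 1+4=5, 1+9=10, 1+12=13
a = 3: 3+0=3, 3+4=7, 3+9=12, 3+12=15
a = 7: 7+0=7, 7+4=11, 7+9=16, 7+12=2
Distinct residues collected: {1, 2, 3, 5, 7, 10, 11, 12, 13, 15, 16}
|A + B| = 11 (out of 17 total residues).

A + B = {1, 2, 3, 5, 7, 10, 11, 12, 13, 15, 16}


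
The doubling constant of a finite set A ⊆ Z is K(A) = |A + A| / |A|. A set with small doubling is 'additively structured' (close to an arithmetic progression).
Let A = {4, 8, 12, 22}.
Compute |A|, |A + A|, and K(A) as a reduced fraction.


|A| = 4.
Compute A + A by enumerating all 16 pairs.
A + A = {8, 12, 16, 20, 24, 26, 30, 34, 44}, so |A + A| = 9.
K = |A + A| / |A| = 9/4 (already in lowest terms) ≈ 2.2500.
Reference: AP of size 4 gives K = 7/4 ≈ 1.7500; a fully generic set of size 4 gives K ≈ 2.5000.

|A| = 4, |A + A| = 9, K = 9/4.


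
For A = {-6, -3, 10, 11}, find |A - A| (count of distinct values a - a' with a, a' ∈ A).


A - A = {a - a' : a, a' ∈ A}; |A| = 4.
Bounds: 2|A|-1 ≤ |A - A| ≤ |A|² - |A| + 1, i.e. 7 ≤ |A - A| ≤ 13.
Note: 0 ∈ A - A always (from a - a). The set is symmetric: if d ∈ A - A then -d ∈ A - A.
Enumerate nonzero differences d = a - a' with a > a' (then include -d):
Positive differences: {1, 3, 13, 14, 16, 17}
Full difference set: {0} ∪ (positive diffs) ∪ (negative diffs).
|A - A| = 1 + 2·6 = 13 (matches direct enumeration: 13).

|A - A| = 13


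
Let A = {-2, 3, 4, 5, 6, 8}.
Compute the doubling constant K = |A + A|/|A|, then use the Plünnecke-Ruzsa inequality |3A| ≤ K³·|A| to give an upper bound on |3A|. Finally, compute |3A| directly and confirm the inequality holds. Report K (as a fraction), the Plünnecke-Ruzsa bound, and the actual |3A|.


|A| = 6.
Step 1: Compute A + A by enumerating all 36 pairs.
A + A = {-4, 1, 2, 3, 4, 6, 7, 8, 9, 10, 11, 12, 13, 14, 16}, so |A + A| = 15.
Step 2: Doubling constant K = |A + A|/|A| = 15/6 = 15/6 ≈ 2.5000.
Step 3: Plünnecke-Ruzsa gives |3A| ≤ K³·|A| = (2.5000)³ · 6 ≈ 93.7500.
Step 4: Compute 3A = A + A + A directly by enumerating all triples (a,b,c) ∈ A³; |3A| = 25.
Step 5: Check 25 ≤ 93.7500? Yes ✓.

K = 15/6, Plünnecke-Ruzsa bound K³|A| ≈ 93.7500, |3A| = 25, inequality holds.


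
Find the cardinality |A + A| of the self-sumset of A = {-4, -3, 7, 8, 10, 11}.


A + A = {a + a' : a, a' ∈ A}; |A| = 6.
General bounds: 2|A| - 1 ≤ |A + A| ≤ |A|(|A|+1)/2, i.e. 11 ≤ |A + A| ≤ 21.
Lower bound 2|A|-1 is attained iff A is an arithmetic progression.
Enumerate sums a + a' for a ≤ a' (symmetric, so this suffices):
a = -4: -4+-4=-8, -4+-3=-7, -4+7=3, -4+8=4, -4+10=6, -4+11=7
a = -3: -3+-3=-6, -3+7=4, -3+8=5, -3+10=7, -3+11=8
a = 7: 7+7=14, 7+8=15, 7+10=17, 7+11=18
a = 8: 8+8=16, 8+10=18, 8+11=19
a = 10: 10+10=20, 10+11=21
a = 11: 11+11=22
Distinct sums: {-8, -7, -6, 3, 4, 5, 6, 7, 8, 14, 15, 16, 17, 18, 19, 20, 21, 22}
|A + A| = 18

|A + A| = 18


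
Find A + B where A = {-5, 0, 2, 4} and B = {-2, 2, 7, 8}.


A + B = {a + b : a ∈ A, b ∈ B}.
Enumerate all |A|·|B| = 4·4 = 16 pairs (a, b) and collect distinct sums.
a = -5: -5+-2=-7, -5+2=-3, -5+7=2, -5+8=3
a = 0: 0+-2=-2, 0+2=2, 0+7=7, 0+8=8
a = 2: 2+-2=0, 2+2=4, 2+7=9, 2+8=10
a = 4: 4+-2=2, 4+2=6, 4+7=11, 4+8=12
Collecting distinct sums: A + B = {-7, -3, -2, 0, 2, 3, 4, 6, 7, 8, 9, 10, 11, 12}
|A + B| = 14

A + B = {-7, -3, -2, 0, 2, 3, 4, 6, 7, 8, 9, 10, 11, 12}


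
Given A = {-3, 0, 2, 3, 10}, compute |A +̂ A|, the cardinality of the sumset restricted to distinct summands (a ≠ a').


Restricted sumset: A +̂ A = {a + a' : a ∈ A, a' ∈ A, a ≠ a'}.
Equivalently, take A + A and drop any sum 2a that is achievable ONLY as a + a for a ∈ A (i.e. sums representable only with equal summands).
Enumerate pairs (a, a') with a < a' (symmetric, so each unordered pair gives one sum; this covers all a ≠ a'):
  -3 + 0 = -3
  -3 + 2 = -1
  -3 + 3 = 0
  -3 + 10 = 7
  0 + 2 = 2
  0 + 3 = 3
  0 + 10 = 10
  2 + 3 = 5
  2 + 10 = 12
  3 + 10 = 13
Collected distinct sums: {-3, -1, 0, 2, 3, 5, 7, 10, 12, 13}
|A +̂ A| = 10
(Reference bound: |A +̂ A| ≥ 2|A| - 3 for |A| ≥ 2, with |A| = 5 giving ≥ 7.)

|A +̂ A| = 10


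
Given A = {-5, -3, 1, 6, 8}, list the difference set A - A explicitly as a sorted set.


A - A = {a - a' : a, a' ∈ A}.
Compute a - a' for each ordered pair (a, a'):
a = -5: -5--5=0, -5--3=-2, -5-1=-6, -5-6=-11, -5-8=-13
a = -3: -3--5=2, -3--3=0, -3-1=-4, -3-6=-9, -3-8=-11
a = 1: 1--5=6, 1--3=4, 1-1=0, 1-6=-5, 1-8=-7
a = 6: 6--5=11, 6--3=9, 6-1=5, 6-6=0, 6-8=-2
a = 8: 8--5=13, 8--3=11, 8-1=7, 8-6=2, 8-8=0
Collecting distinct values (and noting 0 appears from a-a):
A - A = {-13, -11, -9, -7, -6, -5, -4, -2, 0, 2, 4, 5, 6, 7, 9, 11, 13}
|A - A| = 17

A - A = {-13, -11, -9, -7, -6, -5, -4, -2, 0, 2, 4, 5, 6, 7, 9, 11, 13}


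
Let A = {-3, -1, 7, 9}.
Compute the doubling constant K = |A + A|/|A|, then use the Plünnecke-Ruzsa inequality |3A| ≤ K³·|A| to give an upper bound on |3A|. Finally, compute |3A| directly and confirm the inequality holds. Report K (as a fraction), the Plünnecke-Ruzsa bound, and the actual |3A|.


|A| = 4.
Step 1: Compute A + A by enumerating all 16 pairs.
A + A = {-6, -4, -2, 4, 6, 8, 14, 16, 18}, so |A + A| = 9.
Step 2: Doubling constant K = |A + A|/|A| = 9/4 = 9/4 ≈ 2.2500.
Step 3: Plünnecke-Ruzsa gives |3A| ≤ K³·|A| = (2.2500)³ · 4 ≈ 45.5625.
Step 4: Compute 3A = A + A + A directly by enumerating all triples (a,b,c) ∈ A³; |3A| = 16.
Step 5: Check 16 ≤ 45.5625? Yes ✓.

K = 9/4, Plünnecke-Ruzsa bound K³|A| ≈ 45.5625, |3A| = 16, inequality holds.


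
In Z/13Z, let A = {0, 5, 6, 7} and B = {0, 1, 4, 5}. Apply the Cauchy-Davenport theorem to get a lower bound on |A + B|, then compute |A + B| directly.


Cauchy-Davenport: |A + B| ≥ min(p, |A| + |B| - 1) for A, B nonempty in Z/pZ.
|A| = 4, |B| = 4, p = 13.
CD lower bound = min(13, 4 + 4 - 1) = min(13, 7) = 7.
Compute A + B mod 13 directly:
a = 0: 0+0=0, 0+1=1, 0+4=4, 0+5=5
a = 5: 5+0=5, 5+1=6, 5+4=9, 5+5=10
a = 6: 6+0=6, 6+1=7, 6+4=10, 6+5=11
a = 7: 7+0=7, 7+1=8, 7+4=11, 7+5=12
A + B = {0, 1, 4, 5, 6, 7, 8, 9, 10, 11, 12}, so |A + B| = 11.
Verify: 11 ≥ 7? Yes ✓.

CD lower bound = 7, actual |A + B| = 11.


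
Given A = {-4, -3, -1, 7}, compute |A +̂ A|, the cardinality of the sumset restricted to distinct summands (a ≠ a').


Restricted sumset: A +̂ A = {a + a' : a ∈ A, a' ∈ A, a ≠ a'}.
Equivalently, take A + A and drop any sum 2a that is achievable ONLY as a + a for a ∈ A (i.e. sums representable only with equal summands).
Enumerate pairs (a, a') with a < a' (symmetric, so each unordered pair gives one sum; this covers all a ≠ a'):
  -4 + -3 = -7
  -4 + -1 = -5
  -4 + 7 = 3
  -3 + -1 = -4
  -3 + 7 = 4
  -1 + 7 = 6
Collected distinct sums: {-7, -5, -4, 3, 4, 6}
|A +̂ A| = 6
(Reference bound: |A +̂ A| ≥ 2|A| - 3 for |A| ≥ 2, with |A| = 4 giving ≥ 5.)

|A +̂ A| = 6


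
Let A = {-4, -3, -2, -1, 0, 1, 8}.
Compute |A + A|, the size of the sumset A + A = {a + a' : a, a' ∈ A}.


A + A = {a + a' : a, a' ∈ A}; |A| = 7.
General bounds: 2|A| - 1 ≤ |A + A| ≤ |A|(|A|+1)/2, i.e. 13 ≤ |A + A| ≤ 28.
Lower bound 2|A|-1 is attained iff A is an arithmetic progression.
Enumerate sums a + a' for a ≤ a' (symmetric, so this suffices):
a = -4: -4+-4=-8, -4+-3=-7, -4+-2=-6, -4+-1=-5, -4+0=-4, -4+1=-3, -4+8=4
a = -3: -3+-3=-6, -3+-2=-5, -3+-1=-4, -3+0=-3, -3+1=-2, -3+8=5
a = -2: -2+-2=-4, -2+-1=-3, -2+0=-2, -2+1=-1, -2+8=6
a = -1: -1+-1=-2, -1+0=-1, -1+1=0, -1+8=7
a = 0: 0+0=0, 0+1=1, 0+8=8
a = 1: 1+1=2, 1+8=9
a = 8: 8+8=16
Distinct sums: {-8, -7, -6, -5, -4, -3, -2, -1, 0, 1, 2, 4, 5, 6, 7, 8, 9, 16}
|A + A| = 18

|A + A| = 18


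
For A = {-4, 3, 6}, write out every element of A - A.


A - A = {a - a' : a, a' ∈ A}.
Compute a - a' for each ordered pair (a, a'):
a = -4: -4--4=0, -4-3=-7, -4-6=-10
a = 3: 3--4=7, 3-3=0, 3-6=-3
a = 6: 6--4=10, 6-3=3, 6-6=0
Collecting distinct values (and noting 0 appears from a-a):
A - A = {-10, -7, -3, 0, 3, 7, 10}
|A - A| = 7

A - A = {-10, -7, -3, 0, 3, 7, 10}


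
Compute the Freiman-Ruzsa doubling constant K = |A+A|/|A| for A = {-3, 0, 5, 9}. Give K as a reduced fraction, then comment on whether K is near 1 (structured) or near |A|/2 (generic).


|A| = 4.
Compute A + A by enumerating all 16 pairs.
A + A = {-6, -3, 0, 2, 5, 6, 9, 10, 14, 18}, so |A + A| = 10.
K = |A + A| / |A| = 10/4 = 5/2 ≈ 2.5000.
Reference: AP of size 4 gives K = 7/4 ≈ 1.7500; a fully generic set of size 4 gives K ≈ 2.5000.

|A| = 4, |A + A| = 10, K = 10/4 = 5/2.


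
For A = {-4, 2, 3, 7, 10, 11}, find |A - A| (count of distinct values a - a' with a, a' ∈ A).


A - A = {a - a' : a, a' ∈ A}; |A| = 6.
Bounds: 2|A|-1 ≤ |A - A| ≤ |A|² - |A| + 1, i.e. 11 ≤ |A - A| ≤ 31.
Note: 0 ∈ A - A always (from a - a). The set is symmetric: if d ∈ A - A then -d ∈ A - A.
Enumerate nonzero differences d = a - a' with a > a' (then include -d):
Positive differences: {1, 3, 4, 5, 6, 7, 8, 9, 11, 14, 15}
Full difference set: {0} ∪ (positive diffs) ∪ (negative diffs).
|A - A| = 1 + 2·11 = 23 (matches direct enumeration: 23).

|A - A| = 23


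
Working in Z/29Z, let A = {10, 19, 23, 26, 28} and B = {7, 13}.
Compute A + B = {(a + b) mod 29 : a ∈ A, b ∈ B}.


Work in Z/29Z: reduce every sum a + b modulo 29.
Enumerate all 10 pairs:
a = 10: 10+7=17, 10+13=23
a = 19: 19+7=26, 19+13=3
a = 23: 23+7=1, 23+13=7
a = 26: 26+7=4, 26+13=10
a = 28: 28+7=6, 28+13=12
Distinct residues collected: {1, 3, 4, 6, 7, 10, 12, 17, 23, 26}
|A + B| = 10 (out of 29 total residues).

A + B = {1, 3, 4, 6, 7, 10, 12, 17, 23, 26}


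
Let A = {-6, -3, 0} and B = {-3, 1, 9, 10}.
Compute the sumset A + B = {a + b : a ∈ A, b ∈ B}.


A + B = {a + b : a ∈ A, b ∈ B}.
Enumerate all |A|·|B| = 3·4 = 12 pairs (a, b) and collect distinct sums.
a = -6: -6+-3=-9, -6+1=-5, -6+9=3, -6+10=4
a = -3: -3+-3=-6, -3+1=-2, -3+9=6, -3+10=7
a = 0: 0+-3=-3, 0+1=1, 0+9=9, 0+10=10
Collecting distinct sums: A + B = {-9, -6, -5, -3, -2, 1, 3, 4, 6, 7, 9, 10}
|A + B| = 12

A + B = {-9, -6, -5, -3, -2, 1, 3, 4, 6, 7, 9, 10}


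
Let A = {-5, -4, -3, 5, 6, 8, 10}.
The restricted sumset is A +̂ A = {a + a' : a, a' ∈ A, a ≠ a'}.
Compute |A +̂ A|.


Restricted sumset: A +̂ A = {a + a' : a ∈ A, a' ∈ A, a ≠ a'}.
Equivalently, take A + A and drop any sum 2a that is achievable ONLY as a + a for a ∈ A (i.e. sums representable only with equal summands).
Enumerate pairs (a, a') with a < a' (symmetric, so each unordered pair gives one sum; this covers all a ≠ a'):
  -5 + -4 = -9
  -5 + -3 = -8
  -5 + 5 = 0
  -5 + 6 = 1
  -5 + 8 = 3
  -5 + 10 = 5
  -4 + -3 = -7
  -4 + 5 = 1
  -4 + 6 = 2
  -4 + 8 = 4
  -4 + 10 = 6
  -3 + 5 = 2
  -3 + 6 = 3
  -3 + 8 = 5
  -3 + 10 = 7
  5 + 6 = 11
  5 + 8 = 13
  5 + 10 = 15
  6 + 8 = 14
  6 + 10 = 16
  8 + 10 = 18
Collected distinct sums: {-9, -8, -7, 0, 1, 2, 3, 4, 5, 6, 7, 11, 13, 14, 15, 16, 18}
|A +̂ A| = 17
(Reference bound: |A +̂ A| ≥ 2|A| - 3 for |A| ≥ 2, with |A| = 7 giving ≥ 11.)

|A +̂ A| = 17


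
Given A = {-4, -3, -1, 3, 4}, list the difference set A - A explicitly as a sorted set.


A - A = {a - a' : a, a' ∈ A}.
Compute a - a' for each ordered pair (a, a'):
a = -4: -4--4=0, -4--3=-1, -4--1=-3, -4-3=-7, -4-4=-8
a = -3: -3--4=1, -3--3=0, -3--1=-2, -3-3=-6, -3-4=-7
a = -1: -1--4=3, -1--3=2, -1--1=0, -1-3=-4, -1-4=-5
a = 3: 3--4=7, 3--3=6, 3--1=4, 3-3=0, 3-4=-1
a = 4: 4--4=8, 4--3=7, 4--1=5, 4-3=1, 4-4=0
Collecting distinct values (and noting 0 appears from a-a):
A - A = {-8, -7, -6, -5, -4, -3, -2, -1, 0, 1, 2, 3, 4, 5, 6, 7, 8}
|A - A| = 17

A - A = {-8, -7, -6, -5, -4, -3, -2, -1, 0, 1, 2, 3, 4, 5, 6, 7, 8}


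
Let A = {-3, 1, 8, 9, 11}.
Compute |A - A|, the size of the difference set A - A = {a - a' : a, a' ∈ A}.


A - A = {a - a' : a, a' ∈ A}; |A| = 5.
Bounds: 2|A|-1 ≤ |A - A| ≤ |A|² - |A| + 1, i.e. 9 ≤ |A - A| ≤ 21.
Note: 0 ∈ A - A always (from a - a). The set is symmetric: if d ∈ A - A then -d ∈ A - A.
Enumerate nonzero differences d = a - a' with a > a' (then include -d):
Positive differences: {1, 2, 3, 4, 7, 8, 10, 11, 12, 14}
Full difference set: {0} ∪ (positive diffs) ∪ (negative diffs).
|A - A| = 1 + 2·10 = 21 (matches direct enumeration: 21).

|A - A| = 21


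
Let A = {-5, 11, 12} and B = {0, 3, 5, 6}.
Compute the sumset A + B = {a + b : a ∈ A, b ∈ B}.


A + B = {a + b : a ∈ A, b ∈ B}.
Enumerate all |A|·|B| = 3·4 = 12 pairs (a, b) and collect distinct sums.
a = -5: -5+0=-5, -5+3=-2, -5+5=0, -5+6=1
a = 11: 11+0=11, 11+3=14, 11+5=16, 11+6=17
a = 12: 12+0=12, 12+3=15, 12+5=17, 12+6=18
Collecting distinct sums: A + B = {-5, -2, 0, 1, 11, 12, 14, 15, 16, 17, 18}
|A + B| = 11

A + B = {-5, -2, 0, 1, 11, 12, 14, 15, 16, 17, 18}


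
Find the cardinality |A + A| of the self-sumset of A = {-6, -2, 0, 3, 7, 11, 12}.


A + A = {a + a' : a, a' ∈ A}; |A| = 7.
General bounds: 2|A| - 1 ≤ |A + A| ≤ |A|(|A|+1)/2, i.e. 13 ≤ |A + A| ≤ 28.
Lower bound 2|A|-1 is attained iff A is an arithmetic progression.
Enumerate sums a + a' for a ≤ a' (symmetric, so this suffices):
a = -6: -6+-6=-12, -6+-2=-8, -6+0=-6, -6+3=-3, -6+7=1, -6+11=5, -6+12=6
a = -2: -2+-2=-4, -2+0=-2, -2+3=1, -2+7=5, -2+11=9, -2+12=10
a = 0: 0+0=0, 0+3=3, 0+7=7, 0+11=11, 0+12=12
a = 3: 3+3=6, 3+7=10, 3+11=14, 3+12=15
a = 7: 7+7=14, 7+11=18, 7+12=19
a = 11: 11+11=22, 11+12=23
a = 12: 12+12=24
Distinct sums: {-12, -8, -6, -4, -3, -2, 0, 1, 3, 5, 6, 7, 9, 10, 11, 12, 14, 15, 18, 19, 22, 23, 24}
|A + A| = 23

|A + A| = 23


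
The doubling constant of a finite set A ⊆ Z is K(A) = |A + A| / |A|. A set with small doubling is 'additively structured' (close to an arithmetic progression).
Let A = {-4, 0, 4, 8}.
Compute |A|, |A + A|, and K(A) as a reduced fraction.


|A| = 4.
Compute A + A by enumerating all 16 pairs.
A + A = {-8, -4, 0, 4, 8, 12, 16}, so |A + A| = 7.
K = |A + A| / |A| = 7/4 (already in lowest terms) ≈ 1.7500.
Reference: AP of size 4 gives K = 7/4 ≈ 1.7500; a fully generic set of size 4 gives K ≈ 2.5000.

|A| = 4, |A + A| = 7, K = 7/4.


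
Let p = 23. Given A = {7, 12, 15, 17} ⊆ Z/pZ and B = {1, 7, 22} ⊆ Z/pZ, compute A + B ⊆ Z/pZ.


Work in Z/23Z: reduce every sum a + b modulo 23.
Enumerate all 12 pairs:
a = 7: 7+1=8, 7+7=14, 7+22=6
a = 12: 12+1=13, 12+7=19, 12+22=11
a = 15: 15+1=16, 15+7=22, 15+22=14
a = 17: 17+1=18, 17+7=1, 17+22=16
Distinct residues collected: {1, 6, 8, 11, 13, 14, 16, 18, 19, 22}
|A + B| = 10 (out of 23 total residues).

A + B = {1, 6, 8, 11, 13, 14, 16, 18, 19, 22}
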